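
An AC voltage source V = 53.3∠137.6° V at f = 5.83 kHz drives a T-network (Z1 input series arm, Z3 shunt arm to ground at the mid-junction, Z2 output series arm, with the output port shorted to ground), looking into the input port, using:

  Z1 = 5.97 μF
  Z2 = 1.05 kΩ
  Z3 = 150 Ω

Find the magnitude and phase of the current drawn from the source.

Step 1 — Angular frequency: ω = 2π·f = 2π·5830 = 3.663e+04 rad/s.
Step 2 — Component impedances:
  Z1: Z = 1/(jωC) = -j/(ω·C) = 0 - j4.573 Ω
  Z2: Z = R = 1050 Ω
  Z3: Z = R = 150 Ω
Step 3 — With the output port shorted to ground, the output series arm Z2 runs from the junction to ground; the shunt arm Z3 also runs from the junction to ground. They appear in parallel: Z3 || Z2 = 131.2 Ω.
Step 4 — Series with input arm Z1: Z_in = Z1 + (Z3 || Z2) = 131.2 - j4.573 Ω = 131.3∠-2.0° Ω.
Step 5 — Source phasor: V = 53.3∠137.6° V = -39.36 + j35.94 V.
Step 6 — Ohm's law: I = V / Z_total = (-39.36 + j35.94) / (131.2 - j4.573) = -0.309 + j0.2631 A.
Step 7 — Convert to polar: |I| = 0.4058 A, ∠I = 139.6°.

I = 0.4058∠139.6° A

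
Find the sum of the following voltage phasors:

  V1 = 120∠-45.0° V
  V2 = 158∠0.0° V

Step 1 — Convert each phasor to rectangular form:
  V1 = 120·(cos(-45.0°) + j·sin(-45.0°)) = 84.85 - j84.85 V
  V2 = 158·(cos(0.0°) + j·sin(0.0°)) = 158 V
Step 2 — Sum components: V_total = 242.9 - j84.85 V.
Step 3 — Convert to polar: |V_total| = 257.2 V, ∠V_total = -19.3°.

V_total = 257.2∠-19.3° V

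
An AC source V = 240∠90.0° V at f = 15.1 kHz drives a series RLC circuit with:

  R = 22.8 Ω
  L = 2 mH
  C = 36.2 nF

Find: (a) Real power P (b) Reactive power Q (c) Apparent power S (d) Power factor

Step 1 — Angular frequency: ω = 2π·f = 2π·1.51e+04 = 9.488e+04 rad/s.
Step 2 — Component impedances:
  R: Z = R = 22.8 Ω
  L: Z = jωL = j·9.488e+04·0.002 = 0 + j189.8 Ω
  C: Z = 1/(jωC) = -j/(ω·C) = 0 - j291.2 Ω
Step 3 — Series combination: Z_total = R + L + C = 22.8 - j101.4 Ω = 103.9∠-77.3° Ω.
Step 4 — Source phasor: V = 240∠90.0° V = 0 + j240 V.
Step 5 — Current: I = V / Z = -2.253 + j0.5065 A = 2.309∠167.3° A.
Step 6 — Complex power: S = V·I* = 121.6 - j540.7 VA.
Step 7 — Real power: P = Re(S) = 121.6 W.
Step 8 — Reactive power: Q = Im(S) = -540.7 VAR.
Step 9 — Apparent power: |S| = 554.2 VA.
Step 10 — Power factor: PF = P/|S| = 0.2194 (leading).

(a) P = 121.6 W  (b) Q = -540.7 VAR  (c) S = 554.2 VA  (d) PF = 0.2194 (leading)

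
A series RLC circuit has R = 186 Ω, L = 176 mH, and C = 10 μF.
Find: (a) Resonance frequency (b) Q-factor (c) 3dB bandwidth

Step 1 — Resonance: ω₀ = 1/√(LC) = 1/√(0.176·1e-05) = 753.8 rad/s.
Step 2 — f₀ = ω₀/(2π) = 120 Hz.
Step 3 — Series Q: Q = ω₀L/R = 753.8·0.176/186 = 0.7133.
Step 4 — Bandwidth: Δω = ω₀/Q = 1057 rad/s; BW = Δω/(2π) = 168.2 Hz.

(a) f₀ = 120 Hz  (b) Q = 0.7133  (c) BW = 168.2 Hz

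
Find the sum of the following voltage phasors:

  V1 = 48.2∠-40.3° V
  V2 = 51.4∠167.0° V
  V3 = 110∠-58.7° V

Step 1 — Convert each phasor to rectangular form:
  V1 = 48.2·(cos(-40.3°) + j·sin(-40.3°)) = 36.76 - j31.18 V
  V2 = 51.4·(cos(167.0°) + j·sin(167.0°)) = -50.08 + j11.56 V
  V3 = 110·(cos(-58.7°) + j·sin(-58.7°)) = 57.15 - j93.99 V
Step 2 — Sum components: V_total = 43.83 - j113.6 V.
Step 3 — Convert to polar: |V_total| = 121.8 V, ∠V_total = -68.9°.

V_total = 121.8∠-68.9° V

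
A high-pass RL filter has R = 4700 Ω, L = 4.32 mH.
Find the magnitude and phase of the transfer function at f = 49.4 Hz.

Step 1 — Angular frequency: ω = 2π·49.4 = 310.4 rad/s.
Step 2 — Transfer function: H(jω) = jωL/(R + jωL).
Step 3 — Numerator jωL = j·1.341; denominator R + jωL = 4700 + j1.341.
Step 4 — H = 8.139e-08 + j0.0002853.
Step 5 — Magnitude: |H| = 0.0002853 (-70.9 dB); phase: φ = 90.0°.

|H| = 0.0002853 (-70.9 dB), φ = 90.0°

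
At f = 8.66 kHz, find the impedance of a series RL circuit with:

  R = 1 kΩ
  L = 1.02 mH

Step 1 — Angular frequency: ω = 2π·f = 2π·8660 = 5.441e+04 rad/s.
Step 2 — Component impedances:
  R: Z = R = 1000 Ω
  L: Z = jωL = j·5.441e+04·0.00102 = 0 + j55.5 Ω
Step 3 — Series combination: Z_total = R + L = 1000 + j55.5 Ω = 1002∠3.2° Ω.

Z = 1000 + j55.5 Ω = 1002∠3.2° Ω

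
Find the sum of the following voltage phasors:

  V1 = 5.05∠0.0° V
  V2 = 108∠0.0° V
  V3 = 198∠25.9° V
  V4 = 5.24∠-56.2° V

Step 1 — Convert each phasor to rectangular form:
  V1 = 5.05·(cos(0.0°) + j·sin(0.0°)) = 5.05 V
  V2 = 108·(cos(0.0°) + j·sin(0.0°)) = 108 V
  V3 = 198·(cos(25.9°) + j·sin(25.9°)) = 178.1 + j86.49 V
  V4 = 5.24·(cos(-56.2°) + j·sin(-56.2°)) = 2.915 - j4.354 V
Step 2 — Sum components: V_total = 294.1 + j82.13 V.
Step 3 — Convert to polar: |V_total| = 305.3 V, ∠V_total = 15.6°.

V_total = 305.3∠15.6° V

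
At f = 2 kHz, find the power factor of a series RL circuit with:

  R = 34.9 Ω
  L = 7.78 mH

Step 1 — Angular frequency: ω = 2π·f = 2π·2000 = 1.257e+04 rad/s.
Step 2 — Component impedances:
  R: Z = R = 34.9 Ω
  L: Z = jωL = j·1.257e+04·0.00778 = 0 + j97.77 Ω
Step 3 — Series combination: Z_total = R + L = 34.9 + j97.77 Ω = 103.8∠70.4° Ω.
Step 4 — Power factor: PF = cos(φ) = Re(Z)/|Z| = 34.9/103.8 = 0.3362.
Step 5 — Type: Im(Z) = 97.77 ⇒ lagging (phase φ = 70.4°).

PF = 0.3362 (lagging, φ = 70.4°)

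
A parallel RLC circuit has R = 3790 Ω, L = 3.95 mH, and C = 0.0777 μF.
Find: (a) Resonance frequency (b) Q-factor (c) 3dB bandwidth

Step 1 — Resonance: ω₀ = 1/√(LC) = 1/√(0.00395·7.77e-08) = 5.708e+04 rad/s.
Step 2 — f₀ = ω₀/(2π) = 9085 Hz.
Step 3 — Parallel Q: Q = R/(ω₀L) = 3790/(5.708e+04·0.00395) = 16.81.
Step 4 — Bandwidth: Δω = ω₀/Q = 3396 rad/s; BW = Δω/(2π) = 540.5 Hz.

(a) f₀ = 9085 Hz  (b) Q = 16.81  (c) BW = 540.5 Hz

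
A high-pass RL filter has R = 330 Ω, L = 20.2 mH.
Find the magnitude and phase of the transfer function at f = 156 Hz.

Step 1 — Angular frequency: ω = 2π·156 = 980.2 rad/s.
Step 2 — Transfer function: H(jω) = jωL/(R + jωL).
Step 3 — Numerator jωL = j·19.8; denominator R + jωL = 330 + j19.8.
Step 4 — H = 0.003587 + j0.05978.
Step 5 — Magnitude: |H| = 0.05989 (-24.5 dB); phase: φ = 86.6°.

|H| = 0.05989 (-24.5 dB), φ = 86.6°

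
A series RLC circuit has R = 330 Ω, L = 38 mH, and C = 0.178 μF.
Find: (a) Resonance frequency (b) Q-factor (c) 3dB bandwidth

Step 1 — Resonance condition Im(Z)=0 gives ω₀ = 1/√(LC).
Step 2 — ω₀ = 1/√(0.038·1.78e-07) = 1.216e+04 rad/s.
Step 3 — f₀ = ω₀/(2π) = 1935 Hz.
Step 4 — Series Q: Q = ω₀L/R = 1.216e+04·0.038/330 = 1.4.
Step 5 — 3dB bandwidth: Δω = ω₀/Q = 8684 rad/s; BW = Δω/(2π) = 1382 Hz.

(a) f₀ = 1935 Hz  (b) Q = 1.4  (c) BW = 1382 Hz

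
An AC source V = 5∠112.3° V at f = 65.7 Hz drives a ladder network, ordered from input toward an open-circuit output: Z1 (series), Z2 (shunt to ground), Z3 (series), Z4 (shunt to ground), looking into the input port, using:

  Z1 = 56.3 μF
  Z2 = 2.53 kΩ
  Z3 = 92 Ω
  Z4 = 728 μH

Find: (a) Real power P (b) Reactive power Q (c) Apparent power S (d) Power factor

Step 1 — Angular frequency: ω = 2π·f = 2π·65.7 = 412.8 rad/s.
Step 2 — Component impedances:
  Z1: Z = 1/(jωC) = -j/(ω·C) = 0 - j43.03 Ω
  Z2: Z = R = 2530 Ω
  Z3: Z = R = 92 Ω
  Z4: Z = jωL = j·412.8·0.000728 = 0 + j0.3005 Ω
Step 3 — Ladder network (open output): work backward from the far end, alternating series and parallel combinations. Z_in = 88.77 - j42.75 Ω = 98.53∠-25.7° Ω.
Step 4 — Source phasor: V = 5∠112.3° V = -1.897 + j4.626 V.
Step 5 — Current: I = V / Z = -0.03772 + j0.03395 A = 0.05075∠138.0° A.
Step 6 — Complex power: S = V·I* = 0.2286 - j0.1101 VA.
Step 7 — Real power: P = Re(S) = 0.2286 W.
Step 8 — Reactive power: Q = Im(S) = -0.1101 VAR.
Step 9 — Apparent power: |S| = 0.2537 VA.
Step 10 — Power factor: PF = P/|S| = 0.901 (leading).

(a) P = 0.2286 W  (b) Q = -0.1101 VAR  (c) S = 0.2537 VA  (d) PF = 0.901 (leading)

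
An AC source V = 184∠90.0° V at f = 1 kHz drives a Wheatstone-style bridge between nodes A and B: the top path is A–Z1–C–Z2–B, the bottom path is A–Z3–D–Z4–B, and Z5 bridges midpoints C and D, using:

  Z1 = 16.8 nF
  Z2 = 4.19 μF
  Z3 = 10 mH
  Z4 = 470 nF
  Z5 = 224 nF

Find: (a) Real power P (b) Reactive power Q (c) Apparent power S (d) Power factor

Step 1 — Angular frequency: ω = 2π·f = 2π·1000 = 6283 rad/s.
Step 2 — Component impedances:
  Z1: Z = 1/(jωC) = -j/(ω·C) = 0 - j9474 Ω
  Z2: Z = 1/(jωC) = -j/(ω·C) = 0 - j37.98 Ω
  Z3: Z = jωL = j·6283·0.01 = 0 + j62.83 Ω
  Z4: Z = 1/(jωC) = -j/(ω·C) = 0 - j338.6 Ω
  Z5: Z = 1/(jωC) = -j/(ω·C) = 0 - j710.5 Ω
Step 3 — Bridge requires nodal analysis (the Z5 bridge couples midpoints C and D, so the two paths cannot be reduced to a simple series/parallel combination). Setting node B to ground and injecting 1 A at node A, the 3-node admittance system at A, C, D solves to V_A = Z_AB = 0 - j167.7 Ω = 167.7∠-90.0° Ω.
Step 4 — Source phasor: V = 184∠90.0° V = 0 + j184 V.
Step 5 — Current: I = V / Z = -1.097 A = 1.097∠180.0° A.
Step 6 — Complex power: S = V·I* = 0 - j201.9 VA.
Step 7 — Real power: P = Re(S) = 0 W.
Step 8 — Reactive power: Q = Im(S) = -201.9 VAR.
Step 9 — Apparent power: |S| = 201.9 VA.
Step 10 — Power factor: PF = P/|S| = 0 (leading).

(a) P = 0 W  (b) Q = -201.9 VAR  (c) S = 201.9 VA  (d) PF = 0 (leading)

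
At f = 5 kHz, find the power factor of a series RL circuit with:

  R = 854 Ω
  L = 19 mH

Step 1 — Angular frequency: ω = 2π·f = 2π·5000 = 3.142e+04 rad/s.
Step 2 — Component impedances:
  R: Z = R = 854 Ω
  L: Z = jωL = j·3.142e+04·0.019 = 0 + j596.9 Ω
Step 3 — Series combination: Z_total = R + L = 854 + j596.9 Ω = 1042∠35.0° Ω.
Step 4 — Power factor: PF = cos(φ) = Re(Z)/|Z| = 854/1042 = 0.8196.
Step 5 — Type: Im(Z) = 596.9 ⇒ lagging (phase φ = 35.0°).

PF = 0.8196 (lagging, φ = 35.0°)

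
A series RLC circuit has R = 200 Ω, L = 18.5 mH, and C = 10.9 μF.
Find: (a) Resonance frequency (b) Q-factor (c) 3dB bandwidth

Step 1 — Resonance: ω₀ = 1/√(LC) = 1/√(0.0185·1.09e-05) = 2227 rad/s.
Step 2 — f₀ = ω₀/(2π) = 354.4 Hz.
Step 3 — Series Q: Q = ω₀L/R = 2227·0.0185/200 = 0.206.
Step 4 — Bandwidth: Δω = ω₀/Q = 1.081e+04 rad/s; BW = Δω/(2π) = 1721 Hz.

(a) f₀ = 354.4 Hz  (b) Q = 0.206  (c) BW = 1721 Hz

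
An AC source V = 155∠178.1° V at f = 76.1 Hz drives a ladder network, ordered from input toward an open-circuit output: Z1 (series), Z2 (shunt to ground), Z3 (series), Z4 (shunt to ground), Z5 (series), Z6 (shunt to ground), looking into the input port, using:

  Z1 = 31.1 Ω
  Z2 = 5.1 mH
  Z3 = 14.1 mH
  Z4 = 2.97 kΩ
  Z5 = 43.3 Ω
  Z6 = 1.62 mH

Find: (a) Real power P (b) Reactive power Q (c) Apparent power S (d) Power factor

Step 1 — Angular frequency: ω = 2π·f = 2π·76.1 = 478.2 rad/s.
Step 2 — Component impedances:
  Z1: Z = R = 31.1 Ω
  Z2: Z = jωL = j·478.2·0.0051 = 0 + j2.439 Ω
  Z3: Z = jωL = j·478.2·0.0141 = 0 + j6.742 Ω
  Z4: Z = R = 2970 Ω
  Z5: Z = R = 43.3 Ω
  Z6: Z = jωL = j·478.2·0.00162 = 0 + j0.7746 Ω
Step 3 — Ladder network (open output): work backward from the far end, alternating series and parallel combinations. Z_in = 31.23 + j2.408 Ω = 31.32∠4.4° Ω.
Step 4 — Source phasor: V = 155∠178.1° V = -154.9 + j5.139 V.
Step 5 — Current: I = V / Z = -4.918 + j0.5437 A = 4.948∠173.7° A.
Step 6 — Complex power: S = V·I* = 764.7 + j58.95 VA.
Step 7 — Real power: P = Re(S) = 764.7 W.
Step 8 — Reactive power: Q = Im(S) = 58.95 VAR.
Step 9 — Apparent power: |S| = 767 VA.
Step 10 — Power factor: PF = P/|S| = 0.997 (lagging).

(a) P = 764.7 W  (b) Q = 58.95 VAR  (c) S = 767 VA  (d) PF = 0.997 (lagging)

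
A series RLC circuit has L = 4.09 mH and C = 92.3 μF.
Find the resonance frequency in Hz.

Step 1 — Resonance condition Im(Z)=0 gives ω₀ = 1/√(LC).
Step 2 — ω₀ = 1/√(0.00409·9.23e-05) = 1628 rad/s.
Step 3 — f₀ = ω₀/(2π) = 259 Hz.

f₀ = 259 Hz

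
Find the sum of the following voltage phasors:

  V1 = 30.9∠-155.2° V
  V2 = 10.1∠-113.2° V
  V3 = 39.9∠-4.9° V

Step 1 — Convert each phasor to rectangular form:
  V1 = 30.9·(cos(-155.2°) + j·sin(-155.2°)) = -28.05 - j12.96 V
  V2 = 10.1·(cos(-113.2°) + j·sin(-113.2°)) = -3.979 - j9.283 V
  V3 = 39.9·(cos(-4.9°) + j·sin(-4.9°)) = 39.75 - j3.408 V
Step 2 — Sum components: V_total = 7.725 - j25.65 V.
Step 3 — Convert to polar: |V_total| = 26.79 V, ∠V_total = -73.2°.

V_total = 26.79∠-73.2° V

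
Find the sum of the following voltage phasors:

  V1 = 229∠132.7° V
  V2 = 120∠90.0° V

Step 1 — Convert each phasor to rectangular form:
  V1 = 229·(cos(132.7°) + j·sin(132.7°)) = -155.3 + j168.3 V
  V2 = 120·(cos(90.0°) + j·sin(90.0°)) = 0 + j120 V
Step 2 — Sum components: V_total = -155.3 + j288.3 V.
Step 3 — Convert to polar: |V_total| = 327.5 V, ∠V_total = 118.3°.

V_total = 327.5∠118.3° V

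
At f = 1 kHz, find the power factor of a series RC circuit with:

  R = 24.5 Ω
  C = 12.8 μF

Step 1 — Angular frequency: ω = 2π·f = 2π·1000 = 6283 rad/s.
Step 2 — Component impedances:
  R: Z = R = 24.5 Ω
  C: Z = 1/(jωC) = -j/(ω·C) = 0 - j12.43 Ω
Step 3 — Series combination: Z_total = R + C = 24.5 - j12.43 Ω = 27.47∠-26.9° Ω.
Step 4 — Power factor: PF = cos(φ) = Re(Z)/|Z| = 24.5/27.475 = 0.8917.
Step 5 — Type: Im(Z) = -12.43 ⇒ leading (phase φ = -26.9°).

PF = 0.8917 (leading, φ = -26.9°)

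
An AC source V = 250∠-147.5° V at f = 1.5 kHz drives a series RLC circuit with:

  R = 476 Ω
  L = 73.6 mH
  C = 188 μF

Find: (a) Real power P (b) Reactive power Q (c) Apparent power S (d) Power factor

Step 1 — Angular frequency: ω = 2π·f = 2π·1500 = 9425 rad/s.
Step 2 — Component impedances:
  R: Z = R = 476 Ω
  L: Z = jωL = j·9425·0.0736 = 0 + j693.7 Ω
  C: Z = 1/(jωC) = -j/(ω·C) = 0 - j0.5644 Ω
Step 3 — Series combination: Z_total = R + L + C = 476 + j693.1 Ω = 840.8∠55.5° Ω.
Step 4 — Source phasor: V = 250∠-147.5° V = -210.8 - j134.3 V.
Step 5 — Current: I = V / Z = -0.2737 + j0.1163 A = 0.2973∠157.0° A.
Step 6 — Complex power: S = V·I* = 42.08 + j61.27 VA.
Step 7 — Real power: P = Re(S) = 42.08 W.
Step 8 — Reactive power: Q = Im(S) = 61.27 VAR.
Step 9 — Apparent power: |S| = 74.33 VA.
Step 10 — Power factor: PF = P/|S| = 0.5661 (lagging).

(a) P = 42.08 W  (b) Q = 61.27 VAR  (c) S = 74.33 VA  (d) PF = 0.5661 (lagging)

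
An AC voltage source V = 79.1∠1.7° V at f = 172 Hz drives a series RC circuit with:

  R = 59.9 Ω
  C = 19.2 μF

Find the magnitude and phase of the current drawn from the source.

Step 1 — Angular frequency: ω = 2π·f = 2π·172 = 1081 rad/s.
Step 2 — Component impedances:
  R: Z = R = 59.9 Ω
  C: Z = 1/(jωC) = -j/(ω·C) = 0 - j48.19 Ω
Step 3 — Series combination: Z_total = R + C = 59.9 - j48.19 Ω = 76.88∠-38.8° Ω.
Step 4 — Source phasor: V = 79.1∠1.7° V = 79.07 + j2.347 V.
Step 5 — Ohm's law: I = V / Z_total = (79.07 + j2.347) / (59.9 - j48.19) = 0.7821 + j0.6685 A.
Step 6 — Convert to polar: |I| = 1.029 A, ∠I = 40.5°.

I = 1.029∠40.5° A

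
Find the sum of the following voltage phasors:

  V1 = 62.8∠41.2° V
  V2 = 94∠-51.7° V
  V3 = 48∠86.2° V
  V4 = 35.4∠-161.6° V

Step 1 — Convert each phasor to rectangular form:
  V1 = 62.8·(cos(41.2°) + j·sin(41.2°)) = 47.25 + j41.37 V
  V2 = 94·(cos(-51.7°) + j·sin(-51.7°)) = 58.26 - j73.77 V
  V3 = 48·(cos(86.2°) + j·sin(86.2°)) = 3.181 + j47.89 V
  V4 = 35.4·(cos(-161.6°) + j·sin(-161.6°)) = -33.59 - j11.17 V
Step 2 — Sum components: V_total = 75.1 + j4.317 V.
Step 3 — Convert to polar: |V_total| = 75.23 V, ∠V_total = 3.3°.

V_total = 75.23∠3.3° V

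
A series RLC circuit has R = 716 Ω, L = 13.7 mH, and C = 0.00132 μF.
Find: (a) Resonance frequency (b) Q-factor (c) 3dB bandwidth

Step 1 — Resonance condition Im(Z)=0 gives ω₀ = 1/√(LC).
Step 2 — ω₀ = 1/√(0.0137·1.32e-09) = 2.352e+05 rad/s.
Step 3 — f₀ = ω₀/(2π) = 3.743e+04 Hz.
Step 4 — Series Q: Q = ω₀L/R = 2.352e+05·0.0137/716 = 4.499.
Step 5 — 3dB bandwidth: Δω = ω₀/Q = 5.226e+04 rad/s; BW = Δω/(2π) = 8318 Hz.

(a) f₀ = 3.743e+04 Hz  (b) Q = 4.499  (c) BW = 8318 Hz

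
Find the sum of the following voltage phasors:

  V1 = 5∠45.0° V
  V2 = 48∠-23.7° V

Step 1 — Convert each phasor to rectangular form:
  V1 = 5·(cos(45.0°) + j·sin(45.0°)) = 3.536 + j3.536 V
  V2 = 48·(cos(-23.7°) + j·sin(-23.7°)) = 43.95 - j19.29 V
Step 2 — Sum components: V_total = 47.49 - j15.76 V.
Step 3 — Convert to polar: |V_total| = 50.03 V, ∠V_total = -18.4°.

V_total = 50.03∠-18.4° V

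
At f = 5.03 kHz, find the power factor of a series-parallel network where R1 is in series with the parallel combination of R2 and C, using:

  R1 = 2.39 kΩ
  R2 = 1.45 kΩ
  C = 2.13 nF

Step 1 — Angular frequency: ω = 2π·f = 2π·5030 = 3.16e+04 rad/s.
Step 2 — Component impedances:
  R1: Z = R = 2390 Ω
  R2: Z = R = 1450 Ω
  C: Z = 1/(jωC) = -j/(ω·C) = 0 - j1.485e+04 Ω
Step 3 — Parallel branch: R2 || C = 1/(1/R2 + 1/C) = 1436 - j140.2 Ω.
Step 4 — Series with R1: Z_total = R1 + (R2 || C) = 3826 - j140.2 Ω = 3829∠-2.1° Ω.
Step 5 — Power factor: PF = cos(φ) = Re(Z)/|Z| = 3826.3/3828.9 = 0.9993.
Step 6 — Type: Im(Z) = -140.2 ⇒ leading (phase φ = -2.1°).

PF = 0.9993 (leading, φ = -2.1°)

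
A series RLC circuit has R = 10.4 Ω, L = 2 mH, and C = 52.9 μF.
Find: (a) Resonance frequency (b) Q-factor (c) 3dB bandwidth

Step 1 — Resonance condition Im(Z)=0 gives ω₀ = 1/√(LC).
Step 2 — ω₀ = 1/√(0.002·5.29e-05) = 3074 rad/s.
Step 3 — f₀ = ω₀/(2π) = 489.3 Hz.
Step 4 — Series Q: Q = ω₀L/R = 3074·0.002/10.4 = 0.5912.
Step 5 — 3dB bandwidth: Δω = ω₀/Q = 5200 rad/s; BW = Δω/(2π) = 827.6 Hz.

(a) f₀ = 489.3 Hz  (b) Q = 0.5912  (c) BW = 827.6 Hz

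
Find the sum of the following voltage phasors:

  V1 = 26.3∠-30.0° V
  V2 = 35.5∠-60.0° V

Step 1 — Convert each phasor to rectangular form:
  V1 = 26.3·(cos(-30.0°) + j·sin(-30.0°)) = 22.78 - j13.15 V
  V2 = 35.5·(cos(-60.0°) + j·sin(-60.0°)) = 17.75 - j30.74 V
Step 2 — Sum components: V_total = 40.53 - j43.89 V.
Step 3 — Convert to polar: |V_total| = 59.74 V, ∠V_total = -47.3°.

V_total = 59.74∠-47.3° V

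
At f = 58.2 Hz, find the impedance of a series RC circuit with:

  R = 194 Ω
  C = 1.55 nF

Step 1 — Angular frequency: ω = 2π·f = 2π·58.2 = 365.7 rad/s.
Step 2 — Component impedances:
  R: Z = R = 194 Ω
  C: Z = 1/(jωC) = -j/(ω·C) = 0 - j1.764e+06 Ω
Step 3 — Series combination: Z_total = R + C = 194 - j1.764e+06 Ω = 1.764e+06∠-90.0° Ω.

Z = 194 - j1.764e+06 Ω = 1.764e+06∠-90.0° Ω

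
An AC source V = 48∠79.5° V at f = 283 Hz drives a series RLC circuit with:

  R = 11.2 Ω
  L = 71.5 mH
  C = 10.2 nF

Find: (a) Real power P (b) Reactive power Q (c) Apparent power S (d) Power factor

Step 1 — Angular frequency: ω = 2π·f = 2π·283 = 1778 rad/s.
Step 2 — Component impedances:
  R: Z = R = 11.2 Ω
  L: Z = jωL = j·1778·0.0715 = 0 + j127.1 Ω
  C: Z = 1/(jωC) = -j/(ω·C) = 0 - j5.514e+04 Ω
Step 3 — Series combination: Z_total = R + L + C = 11.2 - j5.501e+04 Ω = 5.501e+04∠-90.0° Ω.
Step 4 — Source phasor: V = 48∠79.5° V = 8.747 + j47.2 V.
Step 5 — Current: I = V / Z = -0.0008579 + j0.0001592 A = 0.0008726∠169.5° A.
Step 6 — Complex power: S = V·I* = 8.528e-06 - j0.04188 VA.
Step 7 — Real power: P = Re(S) = 8.528e-06 W.
Step 8 — Reactive power: Q = Im(S) = -0.04188 VAR.
Step 9 — Apparent power: |S| = 0.04188 VA.
Step 10 — Power factor: PF = P/|S| = 0.0002036 (leading).

(a) P = 8.528e-06 W  (b) Q = -0.04188 VAR  (c) S = 0.04188 VA  (d) PF = 0.0002036 (leading)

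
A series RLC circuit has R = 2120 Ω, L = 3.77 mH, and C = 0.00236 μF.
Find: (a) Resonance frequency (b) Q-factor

Step 1 — Resonance condition Im(Z)=0 gives ω₀ = 1/√(LC).
Step 2 — ω₀ = 1/√(0.00377·2.36e-09) = 3.353e+05 rad/s.
Step 3 — f₀ = ω₀/(2π) = 5.336e+04 Hz.
Step 4 — Series Q: Q = ω₀L/R = 3.353e+05·0.00377/2120 = 0.5962.

(a) f₀ = 5.336e+04 Hz  (b) Q = 0.5962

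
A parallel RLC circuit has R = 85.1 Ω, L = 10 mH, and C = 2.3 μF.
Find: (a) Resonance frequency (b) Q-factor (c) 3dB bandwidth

Step 1 — Resonance: ω₀ = 1/√(LC) = 1/√(0.01·2.3e-06) = 6594 rad/s.
Step 2 — f₀ = ω₀/(2π) = 1049 Hz.
Step 3 — Parallel Q: Q = R/(ω₀L) = 85.1/(6594·0.01) = 1.291.
Step 4 — Bandwidth: Δω = ω₀/Q = 5109 rad/s; BW = Δω/(2π) = 813.1 Hz.

(a) f₀ = 1049 Hz  (b) Q = 1.291  (c) BW = 813.1 Hz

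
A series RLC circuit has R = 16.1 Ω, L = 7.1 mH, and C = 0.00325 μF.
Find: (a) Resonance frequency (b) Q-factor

Step 1 — Resonance condition Im(Z)=0 gives ω₀ = 1/√(LC).
Step 2 — ω₀ = 1/√(0.0071·3.25e-09) = 2.082e+05 rad/s.
Step 3 — f₀ = ω₀/(2π) = 3.313e+04 Hz.
Step 4 — Series Q: Q = ω₀L/R = 2.082e+05·0.0071/16.1 = 91.8.

(a) f₀ = 3.313e+04 Hz  (b) Q = 91.8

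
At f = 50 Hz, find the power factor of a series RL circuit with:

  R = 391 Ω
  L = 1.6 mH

Step 1 — Angular frequency: ω = 2π·f = 2π·50 = 314.2 rad/s.
Step 2 — Component impedances:
  R: Z = R = 391 Ω
  L: Z = jωL = j·314.2·0.0016 = 0 + j0.5027 Ω
Step 3 — Series combination: Z_total = R + L = 391 + j0.5027 Ω = 391∠0.1° Ω.
Step 4 — Power factor: PF = cos(φ) = Re(Z)/|Z| = 391/391 = 1.
Step 5 — Type: Im(Z) = 0.5027 ⇒ lagging (phase φ = 0.1°).

PF = 1 (lagging, φ = 0.1°)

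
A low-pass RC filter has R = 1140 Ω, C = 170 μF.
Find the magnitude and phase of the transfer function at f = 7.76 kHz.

Step 1 — Angular frequency: ω = 2π·7760 = 4.876e+04 rad/s.
Step 2 — Transfer function: H(jω) = 1/(1 + jωRC).
Step 3 — Denominator: 1 + jωRC = 1 + j·4.876e+04·1140·0.00017 = 1 + j9449.
Step 4 — H = 1.12e-08 - j0.0001058.
Step 5 — Magnitude: |H| = 0.0001058 (-79.5 dB); phase: φ = -90.0°.

|H| = 0.0001058 (-79.5 dB), φ = -90.0°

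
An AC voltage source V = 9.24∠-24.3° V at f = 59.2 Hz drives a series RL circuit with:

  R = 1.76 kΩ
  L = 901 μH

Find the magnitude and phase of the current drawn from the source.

Step 1 — Angular frequency: ω = 2π·f = 2π·59.2 = 372 rad/s.
Step 2 — Component impedances:
  R: Z = R = 1760 Ω
  L: Z = jωL = j·372·0.000901 = 0 + j0.3351 Ω
Step 3 — Series combination: Z_total = R + L = 1760 + j0.3351 Ω = 1760∠0.0° Ω.
Step 4 — Source phasor: V = 9.24∠-24.3° V = 8.421 - j3.802 V.
Step 5 — Ohm's law: I = V / Z_total = (8.421 - j3.802) / (1760 + j0.3351) = 0.004784 - j0.002161 A.
Step 6 — Convert to polar: |I| = 0.00525 A, ∠I = -24.3°.

I = 0.00525∠-24.3° A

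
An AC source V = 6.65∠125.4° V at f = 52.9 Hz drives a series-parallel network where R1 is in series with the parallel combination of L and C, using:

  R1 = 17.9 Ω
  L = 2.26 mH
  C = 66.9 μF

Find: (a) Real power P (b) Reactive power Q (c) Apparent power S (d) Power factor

Step 1 — Angular frequency: ω = 2π·f = 2π·52.9 = 332.4 rad/s.
Step 2 — Component impedances:
  R1: Z = R = 17.9 Ω
  L: Z = jωL = j·332.4·0.00226 = 0 + j0.7512 Ω
  C: Z = 1/(jωC) = -j/(ω·C) = 0 - j44.97 Ω
Step 3 — Parallel branch: L || C = 1/(1/L + 1/C) = 0 + j0.7639 Ω.
Step 4 — Series with R1: Z_total = R1 + (L || C) = 17.9 + j0.7639 Ω = 17.92∠2.4° Ω.
Step 5 — Source phasor: V = 6.65∠125.4° V = -3.852 + j5.421 V.
Step 6 — Current: I = V / Z = -0.2019 + j0.3114 A = 0.3712∠123.0° A.
Step 7 — Complex power: S = V·I* = 2.466 + j0.1052 VA.
Step 8 — Real power: P = Re(S) = 2.466 W.
Step 9 — Reactive power: Q = Im(S) = 0.1052 VAR.
Step 10 — Apparent power: |S| = 2.468 VA.
Step 11 — Power factor: PF = P/|S| = 0.9991 (lagging).

(a) P = 2.466 W  (b) Q = 0.1052 VAR  (c) S = 2.468 VA  (d) PF = 0.9991 (lagging)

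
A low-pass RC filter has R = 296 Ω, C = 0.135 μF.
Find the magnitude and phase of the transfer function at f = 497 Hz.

Step 1 — Angular frequency: ω = 2π·497 = 3123 rad/s.
Step 2 — Transfer function: H(jω) = 1/(1 + jωRC).
Step 3 — Denominator: 1 + jωRC = 1 + j·3123·296·1.35e-07 = 1 + j0.1248.
Step 4 — H = 0.9847 - j0.1229.
Step 5 — Magnitude: |H| = 0.9923 (-0.1 dB); phase: φ = -7.1°.

|H| = 0.9923 (-0.1 dB), φ = -7.1°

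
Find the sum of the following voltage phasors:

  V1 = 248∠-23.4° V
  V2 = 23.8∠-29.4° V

Step 1 — Convert each phasor to rectangular form:
  V1 = 248·(cos(-23.4°) + j·sin(-23.4°)) = 227.6 - j98.49 V
  V2 = 23.8·(cos(-29.4°) + j·sin(-29.4°)) = 20.73 - j11.68 V
Step 2 — Sum components: V_total = 248.3 - j110.2 V.
Step 3 — Convert to polar: |V_total| = 271.7 V, ∠V_total = -23.9°.

V_total = 271.7∠-23.9° V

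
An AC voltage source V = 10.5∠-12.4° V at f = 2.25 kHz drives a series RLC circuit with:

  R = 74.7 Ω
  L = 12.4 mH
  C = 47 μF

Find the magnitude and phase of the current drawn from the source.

Step 1 — Angular frequency: ω = 2π·f = 2π·2250 = 1.414e+04 rad/s.
Step 2 — Component impedances:
  R: Z = R = 74.7 Ω
  L: Z = jωL = j·1.414e+04·0.0124 = 0 + j175.3 Ω
  C: Z = 1/(jωC) = -j/(ω·C) = 0 - j1.505 Ω
Step 3 — Series combination: Z_total = R + L + C = 74.7 + j173.8 Ω = 189.2∠66.7° Ω.
Step 4 — Source phasor: V = 10.5∠-12.4° V = 10.26 - j2.255 V.
Step 5 — Ohm's law: I = V / Z_total = (10.26 - j2.255) / (74.7 + j173.8) = 0.01046 - j0.05451 A.
Step 6 — Convert to polar: |I| = 0.05551 A, ∠I = -79.1°.

I = 0.05551∠-79.1° A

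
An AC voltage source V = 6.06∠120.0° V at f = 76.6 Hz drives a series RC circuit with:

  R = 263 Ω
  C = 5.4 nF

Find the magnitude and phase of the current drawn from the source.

Step 1 — Angular frequency: ω = 2π·f = 2π·76.6 = 481.3 rad/s.
Step 2 — Component impedances:
  R: Z = R = 263 Ω
  C: Z = 1/(jωC) = -j/(ω·C) = 0 - j3.848e+05 Ω
Step 3 — Series combination: Z_total = R + C = 263 - j3.848e+05 Ω = 3.848e+05∠-90.0° Ω.
Step 4 — Source phasor: V = 6.06∠120.0° V = -3.03 + j5.248 V.
Step 5 — Ohm's law: I = V / Z_total = (-3.03 + j5.248) / (263 - j3.848e+05) = -1.365e-05 - j7.866e-06 A.
Step 6 — Convert to polar: |I| = 1.575e-05 A, ∠I = -150.0°.

I = 1.575e-05∠-150.0° A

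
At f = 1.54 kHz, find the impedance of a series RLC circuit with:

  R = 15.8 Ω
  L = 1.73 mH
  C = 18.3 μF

Step 1 — Angular frequency: ω = 2π·f = 2π·1540 = 9676 rad/s.
Step 2 — Component impedances:
  R: Z = R = 15.8 Ω
  L: Z = jωL = j·9676·0.00173 = 0 + j16.74 Ω
  C: Z = 1/(jωC) = -j/(ω·C) = 0 - j5.647 Ω
Step 3 — Series combination: Z_total = R + L + C = 15.8 + j11.09 Ω = 19.3∠35.1° Ω.

Z = 15.8 + j11.09 Ω = 19.3∠35.1° Ω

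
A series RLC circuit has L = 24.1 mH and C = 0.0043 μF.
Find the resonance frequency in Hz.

Step 1 — Resonance condition Im(Z)=0 gives ω₀ = 1/√(LC).
Step 2 — ω₀ = 1/√(0.0241·4.3e-09) = 9.823e+04 rad/s.
Step 3 — f₀ = ω₀/(2π) = 1.563e+04 Hz.

f₀ = 1.563e+04 Hz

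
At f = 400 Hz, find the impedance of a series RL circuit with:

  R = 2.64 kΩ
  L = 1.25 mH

Step 1 — Angular frequency: ω = 2π·f = 2π·400 = 2513 rad/s.
Step 2 — Component impedances:
  R: Z = R = 2640 Ω
  L: Z = jωL = j·2513·0.00125 = 0 + j3.142 Ω
Step 3 — Series combination: Z_total = R + L = 2640 + j3.142 Ω = 2640∠0.1° Ω.

Z = 2640 + j3.142 Ω = 2640∠0.1° Ω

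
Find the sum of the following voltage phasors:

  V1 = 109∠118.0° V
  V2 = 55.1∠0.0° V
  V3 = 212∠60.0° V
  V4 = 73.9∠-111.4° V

Step 1 — Convert each phasor to rectangular form:
  V1 = 109·(cos(118.0°) + j·sin(118.0°)) = -51.17 + j96.24 V
  V2 = 55.1·(cos(0.0°) + j·sin(0.0°)) = 55.1 V
  V3 = 212·(cos(60.0°) + j·sin(60.0°)) = 106 + j183.6 V
  V4 = 73.9·(cos(-111.4°) + j·sin(-111.4°)) = -26.96 - j68.81 V
Step 2 — Sum components: V_total = 82.96 + j211 V.
Step 3 — Convert to polar: |V_total| = 226.8 V, ∠V_total = 68.5°.

V_total = 226.8∠68.5° V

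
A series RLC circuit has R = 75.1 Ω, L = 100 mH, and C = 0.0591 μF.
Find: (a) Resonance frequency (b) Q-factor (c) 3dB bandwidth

Step 1 — Resonance condition Im(Z)=0 gives ω₀ = 1/√(LC).
Step 2 — ω₀ = 1/√(0.1·5.91e-08) = 1.301e+04 rad/s.
Step 3 — f₀ = ω₀/(2π) = 2070 Hz.
Step 4 — Series Q: Q = ω₀L/R = 1.301e+04·0.1/75.1 = 17.32.
Step 5 — 3dB bandwidth: Δω = ω₀/Q = 751 rad/s; BW = Δω/(2π) = 119.5 Hz.

(a) f₀ = 2070 Hz  (b) Q = 17.32  (c) BW = 119.5 Hz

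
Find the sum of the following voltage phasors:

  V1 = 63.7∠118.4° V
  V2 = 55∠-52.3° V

Step 1 — Convert each phasor to rectangular form:
  V1 = 63.7·(cos(118.4°) + j·sin(118.4°)) = -30.3 + j56.03 V
  V2 = 55·(cos(-52.3°) + j·sin(-52.3°)) = 33.63 - j43.52 V
Step 2 — Sum components: V_total = 3.337 + j12.52 V.
Step 3 — Convert to polar: |V_total| = 12.95 V, ∠V_total = 75.1°.

V_total = 12.95∠75.1° V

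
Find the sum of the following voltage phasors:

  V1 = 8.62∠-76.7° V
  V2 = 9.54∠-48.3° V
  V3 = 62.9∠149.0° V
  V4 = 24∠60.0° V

Step 1 — Convert each phasor to rectangular form:
  V1 = 8.62·(cos(-76.7°) + j·sin(-76.7°)) = 1.983 - j8.389 V
  V2 = 9.54·(cos(-48.3°) + j·sin(-48.3°)) = 6.346 - j7.123 V
  V3 = 62.9·(cos(149.0°) + j·sin(149.0°)) = -53.92 + j32.4 V
  V4 = 24·(cos(60.0°) + j·sin(60.0°)) = 12 + j20.78 V
Step 2 — Sum components: V_total = -33.59 + j37.67 V.
Step 3 — Convert to polar: |V_total| = 50.47 V, ∠V_total = 131.7°.

V_total = 50.47∠131.7° V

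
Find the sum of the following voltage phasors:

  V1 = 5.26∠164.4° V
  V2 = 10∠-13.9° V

Step 1 — Convert each phasor to rectangular form:
  V1 = 5.26·(cos(164.4°) + j·sin(164.4°)) = -5.066 + j1.415 V
  V2 = 10·(cos(-13.9°) + j·sin(-13.9°)) = 9.707 - j2.402 V
Step 2 — Sum components: V_total = 4.641 - j0.9878 V.
Step 3 — Convert to polar: |V_total| = 4.745 V, ∠V_total = -12.0°.

V_total = 4.745∠-12.0° V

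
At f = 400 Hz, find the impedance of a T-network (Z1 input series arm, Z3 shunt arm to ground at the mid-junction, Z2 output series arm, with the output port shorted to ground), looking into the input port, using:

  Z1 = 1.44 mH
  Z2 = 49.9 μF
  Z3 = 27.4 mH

Step 1 — Angular frequency: ω = 2π·f = 2π·400 = 2513 rad/s.
Step 2 — Component impedances:
  Z1: Z = jωL = j·2513·0.00144 = 0 + j3.619 Ω
  Z2: Z = 1/(jωC) = -j/(ω·C) = 0 - j7.974 Ω
  Z3: Z = jωL = j·2513·0.0274 = 0 + j68.86 Ω
Step 3 — With the output port shorted to ground, the output series arm Z2 runs from the junction to ground; the shunt arm Z3 also runs from the junction to ground. They appear in parallel: Z3 || Z2 = 0 - j9.018 Ω.
Step 4 — Series with input arm Z1: Z_in = Z1 + (Z3 || Z2) = 0 - j5.399 Ω = 5.399∠-90.0° Ω.

Z = 0 - j5.399 Ω = 5.399∠-90.0° Ω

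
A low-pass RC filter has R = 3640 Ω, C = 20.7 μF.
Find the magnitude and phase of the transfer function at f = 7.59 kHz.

Step 1 — Angular frequency: ω = 2π·7590 = 4.769e+04 rad/s.
Step 2 — Transfer function: H(jω) = 1/(1 + jωRC).
Step 3 — Denominator: 1 + jωRC = 1 + j·4.769e+04·3640·2.07e-05 = 1 + j3593.
Step 4 — H = 7.745e-08 - j0.0002783.
Step 5 — Magnitude: |H| = 0.0002783 (-71.1 dB); phase: φ = -90.0°.

|H| = 0.0002783 (-71.1 dB), φ = -90.0°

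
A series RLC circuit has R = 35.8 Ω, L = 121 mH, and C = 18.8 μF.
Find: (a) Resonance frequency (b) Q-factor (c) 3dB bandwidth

Step 1 — Resonance: ω₀ = 1/√(LC) = 1/√(0.121·1.88e-05) = 663 rad/s.
Step 2 — f₀ = ω₀/(2π) = 105.5 Hz.
Step 3 — Series Q: Q = ω₀L/R = 663·0.121/35.8 = 2.241.
Step 4 — Bandwidth: Δω = ω₀/Q = 295.9 rad/s; BW = Δω/(2π) = 47.09 Hz.

(a) f₀ = 105.5 Hz  (b) Q = 2.241  (c) BW = 47.09 Hz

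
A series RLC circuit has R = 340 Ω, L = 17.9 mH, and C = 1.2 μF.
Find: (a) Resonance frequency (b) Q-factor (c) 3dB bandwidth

Step 1 — Resonance condition Im(Z)=0 gives ω₀ = 1/√(LC).
Step 2 — ω₀ = 1/√(0.0179·1.2e-06) = 6823 rad/s.
Step 3 — f₀ = ω₀/(2π) = 1086 Hz.
Step 4 — Series Q: Q = ω₀L/R = 6823·0.0179/340 = 0.3592.
Step 5 — 3dB bandwidth: Δω = ω₀/Q = 1.899e+04 rad/s; BW = Δω/(2π) = 3023 Hz.

(a) f₀ = 1086 Hz  (b) Q = 0.3592  (c) BW = 3023 Hz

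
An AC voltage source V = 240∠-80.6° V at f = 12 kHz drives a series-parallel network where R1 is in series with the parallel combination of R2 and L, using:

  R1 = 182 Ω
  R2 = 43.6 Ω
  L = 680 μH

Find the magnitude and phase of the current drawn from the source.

Step 1 — Angular frequency: ω = 2π·f = 2π·1.2e+04 = 7.54e+04 rad/s.
Step 2 — Component impedances:
  R1: Z = R = 182 Ω
  R2: Z = R = 43.6 Ω
  L: Z = jωL = j·7.54e+04·0.00068 = 0 + j51.27 Ω
Step 3 — Parallel branch: R2 || L = 1/(1/R2 + 1/L) = 25.3 + j21.52 Ω.
Step 4 — Series with R1: Z_total = R1 + (R2 || L) = 207.3 + j21.52 Ω = 208.4∠5.9° Ω.
Step 5 — Source phasor: V = 240∠-80.6° V = 39.2 - j236.8 V.
Step 6 — Ohm's law: I = V / Z_total = (39.2 - j236.8) / (207.3 + j21.52) = 0.06978 - j1.149 A.
Step 7 — Convert to polar: |I| = 1.152 A, ∠I = -86.5°.

I = 1.152∠-86.5° A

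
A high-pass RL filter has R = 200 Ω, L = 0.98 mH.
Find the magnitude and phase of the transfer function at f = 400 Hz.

Step 1 — Angular frequency: ω = 2π·400 = 2513 rad/s.
Step 2 — Transfer function: H(jω) = jωL/(R + jωL).
Step 3 — Numerator jωL = j·2.463; denominator R + jωL = 200 + j2.463.
Step 4 — H = 0.0001516 + j0.01231.
Step 5 — Magnitude: |H| = 0.01231 (-38.2 dB); phase: φ = 89.3°.

|H| = 0.01231 (-38.2 dB), φ = 89.3°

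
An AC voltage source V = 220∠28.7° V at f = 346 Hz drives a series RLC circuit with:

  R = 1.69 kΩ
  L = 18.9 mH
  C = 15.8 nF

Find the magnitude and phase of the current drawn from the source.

Step 1 — Angular frequency: ω = 2π·f = 2π·346 = 2174 rad/s.
Step 2 — Component impedances:
  R: Z = R = 1690 Ω
  L: Z = jωL = j·2174·0.0189 = 0 + j41.09 Ω
  C: Z = 1/(jωC) = -j/(ω·C) = 0 - j2.911e+04 Ω
Step 3 — Series combination: Z_total = R + L + C = 1690 - j2.907e+04 Ω = 2.912e+04∠-86.7° Ω.
Step 4 — Source phasor: V = 220∠28.7° V = 193 + j105.6 V.
Step 5 — Ohm's law: I = V / Z_total = (193 + j105.6) / (1690 - j2.907e+04) = -0.003237 + j0.006826 A.
Step 6 — Convert to polar: |I| = 0.007555 A, ∠I = 115.4°.

I = 0.007555∠115.4° A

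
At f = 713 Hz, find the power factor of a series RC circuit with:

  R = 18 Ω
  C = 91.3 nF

Step 1 — Angular frequency: ω = 2π·f = 2π·713 = 4480 rad/s.
Step 2 — Component impedances:
  R: Z = R = 18 Ω
  C: Z = 1/(jωC) = -j/(ω·C) = 0 - j2445 Ω
Step 3 — Series combination: Z_total = R + C = 18 - j2445 Ω = 2445∠-89.6° Ω.
Step 4 — Power factor: PF = cos(φ) = Re(Z)/|Z| = 18/2445 = 0.007362.
Step 5 — Type: Im(Z) = -2445 ⇒ leading (phase φ = -89.6°).

PF = 0.007362 (leading, φ = -89.6°)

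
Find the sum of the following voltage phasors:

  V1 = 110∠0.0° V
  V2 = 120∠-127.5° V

Step 1 — Convert each phasor to rectangular form:
  V1 = 110·(cos(0.0°) + j·sin(0.0°)) = 110 V
  V2 = 120·(cos(-127.5°) + j·sin(-127.5°)) = -73.05 - j95.2 V
Step 2 — Sum components: V_total = 36.95 - j95.2 V.
Step 3 — Convert to polar: |V_total| = 102.1 V, ∠V_total = -68.8°.

V_total = 102.1∠-68.8° V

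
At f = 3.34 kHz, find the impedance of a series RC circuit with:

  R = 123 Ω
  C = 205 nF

Step 1 — Angular frequency: ω = 2π·f = 2π·3340 = 2.099e+04 rad/s.
Step 2 — Component impedances:
  R: Z = R = 123 Ω
  C: Z = 1/(jωC) = -j/(ω·C) = 0 - j232.4 Ω
Step 3 — Series combination: Z_total = R + C = 123 - j232.4 Ω = 263∠-62.1° Ω.

Z = 123 - j232.4 Ω = 263∠-62.1° Ω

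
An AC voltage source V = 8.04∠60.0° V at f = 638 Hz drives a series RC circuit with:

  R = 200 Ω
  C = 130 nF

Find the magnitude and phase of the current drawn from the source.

Step 1 — Angular frequency: ω = 2π·f = 2π·638 = 4009 rad/s.
Step 2 — Component impedances:
  R: Z = R = 200 Ω
  C: Z = 1/(jωC) = -j/(ω·C) = 0 - j1919 Ω
Step 3 — Series combination: Z_total = R + C = 200 - j1919 Ω = 1929∠-84.0° Ω.
Step 4 — Source phasor: V = 8.04∠60.0° V = 4.02 + j6.963 V.
Step 5 — Ohm's law: I = V / Z_total = (4.02 + j6.963) / (200 - j1919) = -0.003374 + j0.002447 A.
Step 6 — Convert to polar: |I| = 0.004167 A, ∠I = 144.0°.

I = 0.004167∠144.0° A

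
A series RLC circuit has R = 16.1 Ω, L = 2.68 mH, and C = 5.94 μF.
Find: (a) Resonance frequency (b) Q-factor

Step 1 — Resonance condition Im(Z)=0 gives ω₀ = 1/√(LC).
Step 2 — ω₀ = 1/√(0.00268·5.94e-06) = 7926 rad/s.
Step 3 — f₀ = ω₀/(2π) = 1261 Hz.
Step 4 — Series Q: Q = ω₀L/R = 7926·0.00268/16.1 = 1.319.

(a) f₀ = 1261 Hz  (b) Q = 1.319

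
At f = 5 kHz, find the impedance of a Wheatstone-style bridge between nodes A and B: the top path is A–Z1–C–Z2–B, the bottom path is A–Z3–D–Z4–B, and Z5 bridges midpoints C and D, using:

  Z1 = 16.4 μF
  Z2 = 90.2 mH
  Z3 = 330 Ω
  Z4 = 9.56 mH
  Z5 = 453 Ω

Step 1 — Angular frequency: ω = 2π·f = 2π·5000 = 3.142e+04 rad/s.
Step 2 — Component impedances:
  Z1: Z = 1/(jωC) = -j/(ω·C) = 0 - j1.941 Ω
  Z2: Z = jωL = j·3.142e+04·0.0902 = 0 + j2834 Ω
  Z3: Z = R = 330 Ω
  Z4: Z = jωL = j·3.142e+04·0.00956 = 0 + j300.3 Ω
  Z5: Z = R = 453 Ω
Step 3 — Bridge requires nodal analysis (the Z5 bridge couples midpoints C and D, so the two paths cannot be reduced to a simple series/parallel combination). Setting node B to ground and injecting 1 A at node A, the 3-node admittance system at A, C, D solves to V_A = Z_AB = 155.4 + j280.6 Ω = 320.8∠61.0° Ω.

Z = 155.4 + j280.6 Ω = 320.8∠61.0° Ω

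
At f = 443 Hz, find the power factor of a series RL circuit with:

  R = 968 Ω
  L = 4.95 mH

Step 1 — Angular frequency: ω = 2π·f = 2π·443 = 2783 rad/s.
Step 2 — Component impedances:
  R: Z = R = 968 Ω
  L: Z = jωL = j·2783·0.00495 = 0 + j13.78 Ω
Step 3 — Series combination: Z_total = R + L = 968 + j13.78 Ω = 968.1∠0.8° Ω.
Step 4 — Power factor: PF = cos(φ) = Re(Z)/|Z| = 968/968.1 = 0.9999.
Step 5 — Type: Im(Z) = 13.78 ⇒ lagging (phase φ = 0.8°).

PF = 0.9999 (lagging, φ = 0.8°)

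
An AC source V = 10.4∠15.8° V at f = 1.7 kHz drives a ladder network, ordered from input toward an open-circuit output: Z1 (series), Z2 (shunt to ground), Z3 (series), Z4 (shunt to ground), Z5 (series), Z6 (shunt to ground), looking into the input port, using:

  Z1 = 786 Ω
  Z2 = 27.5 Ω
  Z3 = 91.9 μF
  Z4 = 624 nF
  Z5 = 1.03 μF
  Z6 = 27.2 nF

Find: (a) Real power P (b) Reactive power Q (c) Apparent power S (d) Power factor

Step 1 — Angular frequency: ω = 2π·f = 2π·1700 = 1.068e+04 rad/s.
Step 2 — Component impedances:
  Z1: Z = R = 786 Ω
  Z2: Z = R = 27.5 Ω
  Z3: Z = 1/(jωC) = -j/(ω·C) = 0 - j1.019 Ω
  Z4: Z = 1/(jωC) = -j/(ω·C) = 0 - j150 Ω
  Z5: Z = 1/(jωC) = -j/(ω·C) = 0 - j90.89 Ω
  Z6: Z = 1/(jωC) = -j/(ω·C) = 0 - j3442 Ω
Step 3 — Ladder network (open output): work backward from the far end, alternating series and parallel combinations. Z_in = 812.5 - j5.036 Ω = 812.6∠-0.4° Ω.
Step 4 — Source phasor: V = 10.4∠15.8° V = 10.01 + j2.832 V.
Step 5 — Current: I = V / Z = 0.01229 + j0.003561 A = 0.0128∠16.2° A.
Step 6 — Complex power: S = V·I* = 0.1331 - j0.000825 VA.
Step 7 — Real power: P = Re(S) = 0.1331 W.
Step 8 — Reactive power: Q = Im(S) = -0.000825 VAR.
Step 9 — Apparent power: |S| = 0.1331 VA.
Step 10 — Power factor: PF = P/|S| = 1 (leading).

(a) P = 0.1331 W  (b) Q = -0.000825 VAR  (c) S = 0.1331 VA  (d) PF = 1 (leading)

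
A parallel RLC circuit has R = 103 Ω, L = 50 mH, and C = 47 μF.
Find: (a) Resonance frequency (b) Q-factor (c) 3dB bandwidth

Step 1 — Resonance: ω₀ = 1/√(LC) = 1/√(0.05·4.7e-05) = 652.3 rad/s.
Step 2 — f₀ = ω₀/(2π) = 103.8 Hz.
Step 3 — Parallel Q: Q = R/(ω₀L) = 103/(652.3·0.05) = 3.158.
Step 4 — Bandwidth: Δω = ω₀/Q = 206.6 rad/s; BW = Δω/(2π) = 32.88 Hz.

(a) f₀ = 103.8 Hz  (b) Q = 3.158  (c) BW = 32.88 Hz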